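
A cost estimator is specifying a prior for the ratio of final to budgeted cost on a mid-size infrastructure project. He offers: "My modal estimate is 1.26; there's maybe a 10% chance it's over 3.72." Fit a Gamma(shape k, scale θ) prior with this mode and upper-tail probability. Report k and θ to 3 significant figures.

Gamma(k,θ) with k>1 has mode (k−1)θ, so θ = 1.26/(k−1).
Need P(X < 3.72) = 0.9 with θ tied to k this way. Start at k = 2, θ = 1.26: P(X<3.72) ≈ 0.794.
Too low — raise k to concentrate. Iterating converges to k ≈ 2.62.
Then θ = 1.26/(2.62−1) ≈ 0.776.

k ≈ 2.62, θ ≈ 0.776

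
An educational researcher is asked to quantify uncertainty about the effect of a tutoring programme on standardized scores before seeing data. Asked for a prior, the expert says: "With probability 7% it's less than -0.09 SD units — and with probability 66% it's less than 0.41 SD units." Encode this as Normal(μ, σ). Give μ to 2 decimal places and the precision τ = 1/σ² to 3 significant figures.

The p-quantile of Normal(μ,σ) is μ + z_p·σ, with z_{0.07} = -1.476 and z_{0.66} = 0.4125.
Eliminate σ: μ = (z₂·x₁ − z₁·x₂)/(z₂ − z₁) = (0.4125·-0.09 − (-1.476)·0.41)/1.888 = 0.30.
Then σ = (x₂ − x₁)/(z₂ − z₁) = (0.41 − -0.09)/1.888 = 0.26.
Precision τ = 1/σ² = 1/0.2648² = 14.3.

μ = 0.30, τ = 14.3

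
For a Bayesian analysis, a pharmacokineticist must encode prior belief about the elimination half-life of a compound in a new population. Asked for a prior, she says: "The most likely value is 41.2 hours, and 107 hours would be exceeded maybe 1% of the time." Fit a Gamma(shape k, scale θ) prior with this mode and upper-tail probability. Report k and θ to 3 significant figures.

Gamma(k,θ) with k>1 has mode (k−1)θ, so θ = 41.2/(k−1).
Need P(X < 107) = 0.99 with θ tied to k this way. Start at k = 2, θ = 41.2: P(X<107) ≈ 0.732.
Too low — raise k to concentrate. Iterating converges to k ≈ 6.11.
Then θ = 41.2/(6.11−1) ≈ 8.06.

k ≈ 6.11, θ ≈ 8.06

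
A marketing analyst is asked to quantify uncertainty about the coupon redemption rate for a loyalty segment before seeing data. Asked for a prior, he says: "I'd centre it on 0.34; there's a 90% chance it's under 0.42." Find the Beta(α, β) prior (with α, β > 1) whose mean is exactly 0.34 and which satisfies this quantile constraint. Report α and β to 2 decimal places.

α ≈ 20.02, β ≈ 38.86

With mean 0.34 fixed, write α = 0.34s, β = 0.66s where s = α+β.
Need P(θ < 0.42) = 0.9 under Beta(0.34s, 0.66s). Normal approximation: (q−m)/√(m(1−m)/s) ≈ z_{0.9} = 1.28, so s ≈ 0.34·0.66·(1.28)²/(0.42−0.34)² = 57.6.
At s = 57.6: P(θ<0.42) ≈ 0.898. Adjusting to match 0.9 gives s ≈ 58.88.
So α = 0.34·58.88 ≈ 20.02, β = 0.66·58.88 ≈ 38.86.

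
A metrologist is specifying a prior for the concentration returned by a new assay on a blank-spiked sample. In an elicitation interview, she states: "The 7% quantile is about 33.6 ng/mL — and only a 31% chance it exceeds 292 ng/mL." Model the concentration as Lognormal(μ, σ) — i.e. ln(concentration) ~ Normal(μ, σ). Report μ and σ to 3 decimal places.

μ ≈ 5.133, σ ≈ 1.097

If T ~ Lognormal(μ,σ) then ln T ~ Normal(μ,σ), so the p-quantile of ln T is μ + z_p·σ.
ln(33.6) = 3.515 and ln(292) = 5.677; z_{0.07} = -1.476, z_{0.69} = 0.4959.
σ = (5.677 − 3.515)/(0.4959 − (-1.476)) = 1.097.
μ = 3.515 − (-1.476)·1.097 = 5.133.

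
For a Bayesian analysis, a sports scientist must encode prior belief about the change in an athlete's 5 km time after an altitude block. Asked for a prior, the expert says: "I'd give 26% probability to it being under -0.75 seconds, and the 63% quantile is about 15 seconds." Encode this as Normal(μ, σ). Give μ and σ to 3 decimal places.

μ = 9.640, σ = 16.151

For Normal(μ,σ), the p-quantile is μ + z_p·σ. Here z_{0.26} = -0.6433, z_{0.63} = 0.3319.
So -0.75 = μ − 0.6433σ and 15 = μ + 0.3319σ.
Subtracting: σ = (15 − -0.75)/(0.3319 − (-0.6433)) = 16.151.
Then μ = -0.75 − (-0.6433)·16.151 = 9.640.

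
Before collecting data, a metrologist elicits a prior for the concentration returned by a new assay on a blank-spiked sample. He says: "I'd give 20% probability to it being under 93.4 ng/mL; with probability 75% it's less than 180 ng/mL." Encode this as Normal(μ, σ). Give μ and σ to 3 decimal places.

μ = 141.473, σ = 57.120

The p-quantile of Normal(μ,σ) is μ + z_p·σ, with z_{0.2} = -0.8416 and z_{0.75} = 0.6745.
Eliminate σ: μ = (z₂·x₁ − z₁·x₂)/(z₂ − z₁) = (0.6745·93.4 − (-0.8416)·180)/1.516 = 141.473.
Then σ = (x₂ − x₁)/(z₂ − z₁) = (180 − 93.4)/1.516 = 57.120.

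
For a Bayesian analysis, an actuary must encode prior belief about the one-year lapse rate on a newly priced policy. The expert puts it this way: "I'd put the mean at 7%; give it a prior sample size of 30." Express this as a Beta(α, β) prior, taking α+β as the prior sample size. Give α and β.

α = 2.1, β = 27.9

Under the effective-sample-size interpretation, Beta(α, β) has prior mean α/(α+β) and prior sample size α+β.
So α+β = 30 and α/(α+β) = 0.07, giving α = 0.07·30 = 2.1 and β = 30 − 2.1 = 27.9.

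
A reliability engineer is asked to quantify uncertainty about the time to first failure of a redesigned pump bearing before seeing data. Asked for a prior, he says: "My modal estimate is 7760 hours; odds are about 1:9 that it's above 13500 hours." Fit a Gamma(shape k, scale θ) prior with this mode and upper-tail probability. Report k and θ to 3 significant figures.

k ≈ 7.19, θ ≈ 1250

Gamma(k,θ) with k>1 has mode (k−1)θ, so θ = 7760/(k−1).
Need P(X < 13500) = 0.9 with θ tied to k this way. Start at k = 2, θ = 7760: P(X<13500) ≈ 0.519.
Too low — raise k to concentrate. Iterating converges to k ≈ 7.19.
Then θ = 7760/(7.19−1) ≈ 1250.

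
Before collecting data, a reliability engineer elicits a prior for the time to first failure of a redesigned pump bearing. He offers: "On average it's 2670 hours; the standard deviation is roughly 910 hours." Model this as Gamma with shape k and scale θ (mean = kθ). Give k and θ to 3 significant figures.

k ≈ 8.61, θ ≈ 310

For Gamma(k, scale θ): mean = kθ, variance = kθ², so CV = 1/√k.
CV = SD/mean = 910/2670 = 0.3408, hence k = 1/CV² = 8.61.
Then θ = mean/k = 2670/8.61 = 310.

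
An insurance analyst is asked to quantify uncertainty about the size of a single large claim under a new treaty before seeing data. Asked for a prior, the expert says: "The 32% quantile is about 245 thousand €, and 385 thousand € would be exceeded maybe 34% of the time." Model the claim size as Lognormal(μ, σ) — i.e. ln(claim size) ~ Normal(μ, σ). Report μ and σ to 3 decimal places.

μ ≈ 5.741, σ ≈ 0.514

If T ~ Lognormal(μ,σ) then ln T ~ Normal(μ,σ), so the p-quantile of ln T is μ + z_p·σ.
ln(245) = 5.501 and ln(385) = 5.953; z_{0.32} = -0.4677, z_{0.66} = 0.4125.
σ = (5.953 − 5.501)/(0.4125 − (-0.4677)) = 0.514.
μ = 5.501 − (-0.4677)·0.514 = 5.741.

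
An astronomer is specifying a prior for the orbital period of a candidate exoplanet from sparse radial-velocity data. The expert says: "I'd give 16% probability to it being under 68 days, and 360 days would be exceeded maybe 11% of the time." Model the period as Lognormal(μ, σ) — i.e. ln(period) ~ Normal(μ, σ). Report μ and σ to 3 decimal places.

If T ~ Lognormal(μ,σ) then ln T ~ Normal(μ,σ), so the p-quantile of ln T is μ + z_p·σ.
ln(68) = 4.22 and ln(360) = 5.886; z_{0.16} = -0.9945, z_{0.89} = 1.227.
σ = (5.886 − 4.22)/(1.227 − (-0.9945)) = 0.750.
μ = 4.22 − (-0.9945)·0.750 = 4.966.

μ ≈ 4.966, σ ≈ 0.750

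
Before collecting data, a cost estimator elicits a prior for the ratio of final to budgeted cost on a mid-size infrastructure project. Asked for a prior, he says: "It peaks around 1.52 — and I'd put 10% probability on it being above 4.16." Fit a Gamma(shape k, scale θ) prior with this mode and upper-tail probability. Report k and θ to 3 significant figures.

k ≈ 2.89, θ ≈ 0.805

Gamma(k,θ) with k>1 has mode (k−1)θ, so θ = 1.52/(k−1).
Need P(X < 4.16) = 0.9 with θ tied to k this way. Start at k = 2, θ = 1.52: P(X<4.16) ≈ 0.758.
Too low — raise k to concentrate. Iterating converges to k ≈ 2.89.
Then θ = 1.52/(2.89−1) ≈ 0.805.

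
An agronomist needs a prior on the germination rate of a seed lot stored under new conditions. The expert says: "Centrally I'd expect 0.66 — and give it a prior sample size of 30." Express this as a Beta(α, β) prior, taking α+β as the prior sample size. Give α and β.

Under the effective-sample-size interpretation, Beta(α, β) has prior mean α/(α+β) and prior sample size α+β.
So α+β = 30 and α/(α+β) = 0.66, giving α = 0.66·30 = 19.8 and β = 30 − 19.8 = 10.2.

α = 19.8, β = 10.2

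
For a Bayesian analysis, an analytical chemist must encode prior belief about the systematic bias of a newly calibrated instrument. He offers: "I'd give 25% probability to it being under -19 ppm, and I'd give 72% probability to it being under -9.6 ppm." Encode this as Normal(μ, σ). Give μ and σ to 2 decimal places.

The p-quantile of Normal(μ,σ) is μ + z_p·σ, with z_{0.25} = -0.6745 and z_{0.72} = 0.5828.
Eliminate σ: μ = (z₂·x₁ − z₁·x₂)/(z₂ − z₁) = (0.5828·-19 − (-0.6745)·-9.6)/1.257 = -13.96.
Then σ = (x₂ − x₁)/(z₂ − z₁) = (-9.6 − -19)/1.257 = 7.48.

μ = -13.96, σ = 7.48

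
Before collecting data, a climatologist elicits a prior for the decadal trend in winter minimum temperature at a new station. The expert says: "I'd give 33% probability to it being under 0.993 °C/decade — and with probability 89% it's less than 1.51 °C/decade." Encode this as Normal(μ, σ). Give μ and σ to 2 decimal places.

The p-quantile of Normal(μ,σ) is μ + z_p·σ, with z_{0.33} = -0.4399 and z_{0.89} = 1.227.
Eliminate σ: μ = (z₂·x₁ − z₁·x₂)/(z₂ − z₁) = (1.227·0.993 − (-0.4399)·1.51)/1.666 = 1.13.
Then σ = (x₂ − x₁)/(z₂ − z₁) = (1.51 − 0.993)/1.666 = 0.31.

μ = 1.13, σ = 0.31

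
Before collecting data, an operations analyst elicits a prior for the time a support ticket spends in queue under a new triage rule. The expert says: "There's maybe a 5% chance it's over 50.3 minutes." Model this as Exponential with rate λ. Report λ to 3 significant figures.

P(T > 50.3) = e^(−λ·50.3) = 0.05, so λ = −ln(0.05)/50.3 = 0.0596.

λ ≈ 0.0596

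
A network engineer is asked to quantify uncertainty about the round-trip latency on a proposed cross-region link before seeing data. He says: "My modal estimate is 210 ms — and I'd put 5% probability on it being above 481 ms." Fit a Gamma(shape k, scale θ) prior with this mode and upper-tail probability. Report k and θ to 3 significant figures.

Gamma(k,θ) with k>1 has mode (k−1)θ, so θ = 210/(k−1).
Need P(X < 481) = 0.95 with θ tied to k this way. Start at k = 2, θ = 210: P(X<481) ≈ 0.667.
Too low — raise k to concentrate. Iterating converges to k ≈ 4.99.
Then θ = 210/(4.99−1) ≈ 52.6.

k ≈ 4.99, θ ≈ 52.6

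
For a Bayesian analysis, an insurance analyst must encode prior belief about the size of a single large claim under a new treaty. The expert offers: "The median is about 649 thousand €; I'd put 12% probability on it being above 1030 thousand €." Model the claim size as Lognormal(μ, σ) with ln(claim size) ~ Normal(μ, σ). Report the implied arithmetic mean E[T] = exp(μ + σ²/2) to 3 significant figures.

E[T] ≈ 701 thousand €

If T ~ Lognormal(μ,σ) then ln T ~ Normal(μ,σ), so the p-quantile of ln T is μ + z_p·σ.
ln(649) = 6.475 and ln(1030) = 6.937; z_{0.5} = 0, z_{0.88} = 1.175.
σ = (6.937 − 6.475)/(1.175 − (0)) = 0.393.
μ = 6.475 − (0)·0.393 = 6.475.
E[T] = exp(μ + σ²/2) = exp(6.475 + 0.0773) = 701 thousand €.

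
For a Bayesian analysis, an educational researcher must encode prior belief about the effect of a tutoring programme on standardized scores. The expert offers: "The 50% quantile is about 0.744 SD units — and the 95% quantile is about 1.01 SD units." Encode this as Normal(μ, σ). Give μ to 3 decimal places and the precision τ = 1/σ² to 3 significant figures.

μ = 0.744, τ = 38.2

For Normal(μ,σ), the p-quantile is μ + z_p·σ. Here z_{0.5} = 0, z_{0.95} = 1.645.
So 0.744 = μ + 0σ and 1.01 = μ + 1.645σ.
Subtracting: σ = (1.01 − 0.744)/(1.645 − (0)) = 0.162.
Then μ = 0.744 − (0)·0.162 = 0.744.
Precision τ = 1/σ² = 1/0.1617² = 38.2.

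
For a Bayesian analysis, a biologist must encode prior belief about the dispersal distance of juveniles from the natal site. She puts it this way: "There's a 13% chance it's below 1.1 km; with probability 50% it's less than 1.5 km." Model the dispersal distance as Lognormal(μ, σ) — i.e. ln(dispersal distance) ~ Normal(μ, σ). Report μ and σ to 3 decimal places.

μ ≈ 0.405, σ ≈ 0.275

If T ~ Lognormal(μ,σ) then ln T ~ Normal(μ,σ), so the p-quantile of ln T is μ + z_p·σ.
ln(1.1) = 0.09531 and ln(1.5) = 0.4055; z_{0.13} = -1.126, z_{0.5} = 0.
σ = (0.4055 − 0.09531)/(0 − (-1.126)) = 0.275.
μ = 0.09531 − (-1.126)·0.275 = 0.405.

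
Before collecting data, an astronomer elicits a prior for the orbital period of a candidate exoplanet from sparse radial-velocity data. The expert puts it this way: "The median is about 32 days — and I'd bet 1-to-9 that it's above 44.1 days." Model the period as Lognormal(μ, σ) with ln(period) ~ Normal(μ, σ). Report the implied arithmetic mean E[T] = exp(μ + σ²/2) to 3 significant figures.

E[T] ≈ 33 days

If T ~ Lognormal(μ,σ) then ln T ~ Normal(μ,σ), so the p-quantile of ln T is μ + z_p·σ.
ln(32) = 3.466 and ln(44.1) = 3.786; z_{0.5} = 0, z_{0.9} = 1.282.
σ = (3.786 − 3.466)/(1.282 − (0)) = 0.250.
μ = 3.466 − (0)·0.250 = 3.466.
E[T] = exp(μ + σ²/2) = exp(3.466 + 0.0313) = 33 days.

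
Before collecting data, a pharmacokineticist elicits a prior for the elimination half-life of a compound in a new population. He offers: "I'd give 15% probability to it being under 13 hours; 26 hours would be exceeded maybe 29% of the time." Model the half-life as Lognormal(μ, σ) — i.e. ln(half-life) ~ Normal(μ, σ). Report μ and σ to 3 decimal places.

μ ≈ 3.017, σ ≈ 0.436

If T ~ Lognormal(μ,σ) then ln T ~ Normal(μ,σ), so the p-quantile of ln T is μ + z_p·σ.
ln(13) = 2.565 and ln(26) = 3.258; z_{0.15} = -1.036, z_{0.71} = 0.5534.
σ = (3.258 − 2.565)/(0.5534 − (-1.036)) = 0.436.
μ = 2.565 − (-1.036)·0.436 = 3.017.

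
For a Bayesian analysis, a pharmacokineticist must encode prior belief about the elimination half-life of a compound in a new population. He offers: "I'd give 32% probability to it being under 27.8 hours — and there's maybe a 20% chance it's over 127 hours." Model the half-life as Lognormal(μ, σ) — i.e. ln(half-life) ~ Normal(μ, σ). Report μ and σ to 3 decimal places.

μ ≈ 3.868, σ ≈ 1.160

If T ~ Lognormal(μ,σ) then ln T ~ Normal(μ,σ), so the p-quantile of ln T is μ + z_p·σ.
ln(27.8) = 3.325 and ln(127) = 4.844; z_{0.32} = -0.4677, z_{0.8} = 0.8416.
σ = (4.844 − 3.325)/(0.8416 − (-0.4677)) = 1.160.
μ = 3.325 − (-0.4677)·1.160 = 3.868.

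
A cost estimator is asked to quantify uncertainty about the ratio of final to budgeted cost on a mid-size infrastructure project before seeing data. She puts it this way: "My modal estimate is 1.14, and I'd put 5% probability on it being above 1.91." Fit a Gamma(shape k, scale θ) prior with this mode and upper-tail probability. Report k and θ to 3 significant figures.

Gamma(k,θ) with k>1 has mode (k−1)θ, so θ = 1.14/(k−1).
Need P(X < 1.91) = 0.95 with θ tied to k this way. Start at k = 2, θ = 1.14: P(X<1.91) ≈ 0.499.
Too low — raise k to concentrate. Iterating converges to k ≈ 11.5.
Then θ = 1.14/(11.5−1) ≈ 0.109.

k ≈ 11.5, θ ≈ 0.109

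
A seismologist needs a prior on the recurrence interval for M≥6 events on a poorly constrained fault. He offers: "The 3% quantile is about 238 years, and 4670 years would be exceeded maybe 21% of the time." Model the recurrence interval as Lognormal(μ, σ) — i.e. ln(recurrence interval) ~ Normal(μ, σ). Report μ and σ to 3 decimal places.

If T ~ Lognormal(μ,σ) then ln T ~ Normal(μ,σ), so the p-quantile of ln T is μ + z_p·σ.
ln(238) = 5.472 and ln(4670) = 8.449; z_{0.03} = -1.881, z_{0.79} = 0.8064.
σ = (8.449 − 5.472)/(0.8064 − (-1.881)) = 1.108.
μ = 5.472 − (-1.881)·1.108 = 7.556.

μ ≈ 7.556, σ ≈ 1.108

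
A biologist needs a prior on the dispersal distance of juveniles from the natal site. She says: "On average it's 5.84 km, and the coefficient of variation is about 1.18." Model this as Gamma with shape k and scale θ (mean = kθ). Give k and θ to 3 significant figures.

k ≈ 0.718, θ ≈ 8.13

For Gamma(k, scale θ): mean = kθ, variance = kθ², so CV = 1/√k.
CV = 1.18, hence k = 1/CV² = 0.718.
Then θ = mean/k = 5.84/0.718 = 8.13.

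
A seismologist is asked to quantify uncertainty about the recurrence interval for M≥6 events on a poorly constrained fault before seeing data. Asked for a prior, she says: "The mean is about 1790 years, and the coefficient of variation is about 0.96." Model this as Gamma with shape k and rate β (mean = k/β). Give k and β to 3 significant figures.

k ≈ 1.09, β ≈ 0.000606

For Gamma(k, rate β): mean = k/β, variance = k/β², so CV = 1/√k.
CV = 0.96, hence k = 1/CV² = 1.09.
Then β = k/mean = 1.09/1790 = 0.000606.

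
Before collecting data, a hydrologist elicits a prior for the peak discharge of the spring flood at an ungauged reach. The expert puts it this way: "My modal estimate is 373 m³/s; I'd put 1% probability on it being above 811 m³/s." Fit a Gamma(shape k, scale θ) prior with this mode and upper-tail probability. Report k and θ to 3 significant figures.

k ≈ 9.01, θ ≈ 46.6

Gamma(k,θ) with k>1 has mode (k−1)θ, so θ = 373/(k−1).
Need P(X < 811) = 0.99 with θ tied to k this way. Start at k = 2, θ = 373: P(X<811) ≈ 0.639.
Too low — raise k to concentrate. Iterating converges to k ≈ 9.01.
Then θ = 373/(9.01−1) ≈ 46.6.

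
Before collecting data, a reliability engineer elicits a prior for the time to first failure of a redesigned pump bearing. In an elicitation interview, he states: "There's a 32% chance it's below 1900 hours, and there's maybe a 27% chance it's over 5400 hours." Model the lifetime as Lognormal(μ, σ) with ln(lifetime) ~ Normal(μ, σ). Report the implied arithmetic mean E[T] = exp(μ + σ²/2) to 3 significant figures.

If T ~ Lognormal(μ,σ) then ln T ~ Normal(μ,σ), so the p-quantile of ln T is μ + z_p·σ.
ln(1900) = 7.55 and ln(5400) = 8.594; z_{0.32} = -0.4677, z_{0.73} = 0.6128.
σ = (8.594 − 7.55)/(0.6128 − (-0.4677)) = 0.967.
μ = 7.55 − (-0.4677)·0.967 = 8.002.
E[T] = exp(μ + σ²/2) = exp(8.002 + 0.4673) = 4760 hours.

E[T] ≈ 4760 hours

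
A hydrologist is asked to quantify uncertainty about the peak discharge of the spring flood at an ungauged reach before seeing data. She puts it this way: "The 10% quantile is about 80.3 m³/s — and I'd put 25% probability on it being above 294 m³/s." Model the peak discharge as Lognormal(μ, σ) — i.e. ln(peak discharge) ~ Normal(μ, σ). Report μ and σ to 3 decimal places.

If T ~ Lognormal(μ,σ) then ln T ~ Normal(μ,σ), so the p-quantile of ln T is μ + z_p·σ.
ln(80.3) = 4.386 and ln(294) = 5.684; z_{0.1} = -1.282, z_{0.75} = 0.6745.
σ = (5.684 − 4.386)/(0.6745 − (-1.282)) = 0.663.
μ = 4.386 − (-1.282)·0.663 = 5.236.

μ ≈ 5.236, σ ≈ 0.663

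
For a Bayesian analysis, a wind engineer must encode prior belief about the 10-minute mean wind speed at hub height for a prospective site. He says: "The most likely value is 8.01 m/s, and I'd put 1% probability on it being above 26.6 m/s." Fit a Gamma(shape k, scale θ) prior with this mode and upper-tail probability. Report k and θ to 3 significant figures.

Gamma(k,θ) with k>1 has mode (k−1)θ, so θ = 8.01/(k−1).
Need P(X < 26.6) = 0.99 with θ tied to k this way. Start at k = 2, θ = 8.01: P(X<26.6) ≈ 0.844.
Too low — raise k to concentrate. Iterating converges to k ≈ 4.05.
Then θ = 8.01/(4.05−1) ≈ 2.63.

k ≈ 4.05, θ ≈ 2.63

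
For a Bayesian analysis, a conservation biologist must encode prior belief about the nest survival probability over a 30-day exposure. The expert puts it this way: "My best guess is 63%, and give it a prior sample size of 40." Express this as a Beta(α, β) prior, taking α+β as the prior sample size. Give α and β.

α = 25.2, β = 14.8

Under the effective-sample-size interpretation, Beta(α, β) has prior mean α/(α+β) and prior sample size α+β.
So α+β = 40 and α/(α+β) = 0.63, giving α = 0.63·40 = 25.2 and β = 40 − 25.2 = 14.8.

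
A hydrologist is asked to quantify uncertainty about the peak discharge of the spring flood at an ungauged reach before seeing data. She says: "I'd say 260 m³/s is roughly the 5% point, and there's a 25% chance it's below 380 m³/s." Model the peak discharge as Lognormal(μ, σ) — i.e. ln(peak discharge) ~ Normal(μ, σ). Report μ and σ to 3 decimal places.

If T ~ Lognormal(μ,σ) then ln T ~ Normal(μ,σ), so the p-quantile of ln T is μ + z_p·σ.
ln(260) = 5.561 and ln(380) = 5.94; z_{0.05} = -1.645, z_{0.25} = -0.6745.
σ = (5.94 − 5.561)/(-0.6745 − (-1.645)) = 0.391.
μ = 5.561 − (-1.645)·0.391 = 6.204.

μ ≈ 6.204, σ ≈ 0.391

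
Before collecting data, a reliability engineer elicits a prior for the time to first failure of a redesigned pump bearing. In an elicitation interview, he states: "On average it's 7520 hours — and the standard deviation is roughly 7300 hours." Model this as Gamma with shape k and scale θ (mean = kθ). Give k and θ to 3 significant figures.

k ≈ 1.06, θ ≈ 7090

For Gamma(k, scale θ): mean = kθ, variance = kθ², so CV = 1/√k.
CV = SD/mean = 7300/7520 = 0.9707, hence k = 1/CV² = 1.06.
Then θ = mean/k = 7520/1.06 = 7090.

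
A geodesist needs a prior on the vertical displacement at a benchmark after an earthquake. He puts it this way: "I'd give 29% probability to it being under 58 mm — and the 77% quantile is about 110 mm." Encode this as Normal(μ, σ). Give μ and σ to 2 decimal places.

For Normal(μ,σ), the p-quantile is μ + z_p·σ. Here z_{0.29} = -0.5534, z_{0.77} = 0.7388.
So 58 = μ − 0.5534σ and 110 = μ + 0.7388σ.
Subtracting: σ = (110 − 58)/(0.7388 − (-0.5534)) = 40.24.
Then μ = 58 − (-0.5534)·40.24 = 80.27.

μ = 80.27, σ = 40.24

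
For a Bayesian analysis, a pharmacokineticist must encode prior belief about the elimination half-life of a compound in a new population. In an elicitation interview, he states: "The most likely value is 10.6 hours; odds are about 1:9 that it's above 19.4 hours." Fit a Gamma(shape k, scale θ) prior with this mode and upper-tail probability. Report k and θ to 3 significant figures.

Gamma(k,θ) with k>1 has mode (k−1)θ, so θ = 10.6/(k−1).
Need P(X < 19.4) = 0.9 with θ tied to k this way. Start at k = 2, θ = 10.6: P(X<19.4) ≈ 0.546.
Too low — raise k to concentrate. Iterating converges to k ≈ 6.22.
Then θ = 10.6/(6.22−1) ≈ 2.03.

k ≈ 6.22, θ ≈ 2.03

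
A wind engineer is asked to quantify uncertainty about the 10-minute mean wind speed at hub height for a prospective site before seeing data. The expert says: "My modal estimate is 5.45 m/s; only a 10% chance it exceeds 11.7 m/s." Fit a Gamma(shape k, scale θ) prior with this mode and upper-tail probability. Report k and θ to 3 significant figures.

Gamma(k,θ) with k>1 has mode (k−1)θ, so θ = 5.45/(k−1).
Need P(X < 11.7) = 0.9 with θ tied to k this way. Start at k = 2, θ = 5.45: P(X<11.7) ≈ 0.632.
Too low — raise k to concentrate. Iterating converges to k ≈ 4.29.
Then θ = 5.45/(4.29−1) ≈ 1.66.

k ≈ 4.29, θ ≈ 1.66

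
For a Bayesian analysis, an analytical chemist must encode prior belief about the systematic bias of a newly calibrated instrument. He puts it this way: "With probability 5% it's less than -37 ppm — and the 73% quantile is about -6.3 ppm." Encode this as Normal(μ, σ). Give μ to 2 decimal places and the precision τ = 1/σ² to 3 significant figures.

μ = -14.63, τ = 0.00541

For Normal(μ,σ), the p-quantile is μ + z_p·σ. Here z_{0.05} = -1.645, z_{0.73} = 0.6128.
So -37 = μ − 1.645σ and -6.3 = μ + 0.6128σ.
Subtracting: σ = (-6.3 − -37)/(0.6128 − (-1.645)) = 13.60.
Then μ = -37 − (-1.645)·13.60 = -14.63.
Precision τ = 1/σ² = 1/13.6² = 0.00541.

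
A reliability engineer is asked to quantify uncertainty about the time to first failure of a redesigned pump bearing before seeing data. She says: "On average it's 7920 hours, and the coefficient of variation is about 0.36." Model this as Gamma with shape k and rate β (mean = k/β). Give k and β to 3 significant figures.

k ≈ 7.72, β ≈ 0.000974

For Gamma(k, rate β): mean = k/β, variance = k/β², so CV = 1/√k.
CV = 0.36, hence k = 1/CV² = 7.72.
Then β = k/mean = 7.72/7920 = 0.000974.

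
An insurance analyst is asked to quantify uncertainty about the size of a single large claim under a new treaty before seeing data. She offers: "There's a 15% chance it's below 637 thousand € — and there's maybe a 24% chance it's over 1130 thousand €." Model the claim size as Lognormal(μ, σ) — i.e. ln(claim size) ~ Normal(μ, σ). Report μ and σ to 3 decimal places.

μ ≈ 6.798, σ ≈ 0.329

If T ~ Lognormal(μ,σ) then ln T ~ Normal(μ,σ), so the p-quantile of ln T is μ + z_p·σ.
ln(637) = 6.457 and ln(1130) = 7.03; z_{0.15} = -1.036, z_{0.76} = 0.7063.
σ = (7.03 − 6.457)/(0.7063 − (-1.036)) = 0.329.
μ = 6.457 − (-1.036)·0.329 = 6.798.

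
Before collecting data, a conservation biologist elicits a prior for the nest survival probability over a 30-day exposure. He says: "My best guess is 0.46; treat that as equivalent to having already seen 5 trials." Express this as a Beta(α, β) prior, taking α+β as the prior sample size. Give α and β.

α = 2.3, β = 2.7

Under the effective-sample-size interpretation, Beta(α, β) has prior mean α/(α+β) and prior sample size α+β.
So α+β = 5 and α/(α+β) = 0.46, giving α = 0.46·5 = 2.3 and β = 5 − 2.3 = 2.7.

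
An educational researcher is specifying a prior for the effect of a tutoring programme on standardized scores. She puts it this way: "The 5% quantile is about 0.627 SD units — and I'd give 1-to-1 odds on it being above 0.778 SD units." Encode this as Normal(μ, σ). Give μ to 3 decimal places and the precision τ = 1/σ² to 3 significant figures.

For Normal(μ,σ), the p-quantile is μ + z_p·σ. Here z_{0.05} = -1.645, z_{0.5} = 0.
So 0.627 = μ − 1.645σ and 0.778 = μ + 0σ.
Subtracting: σ = (0.778 − 0.627)/(0 − (-1.645)) = 0.092.
Then μ = 0.627 − (-1.645)·0.092 = 0.778.
Precision τ = 1/σ² = 1/0.0918² = 119.

μ = 0.778, τ = 119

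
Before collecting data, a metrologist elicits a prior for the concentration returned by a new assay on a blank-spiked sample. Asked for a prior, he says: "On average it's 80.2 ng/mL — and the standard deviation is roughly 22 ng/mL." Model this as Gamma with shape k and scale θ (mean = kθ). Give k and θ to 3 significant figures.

k ≈ 13.3, θ ≈ 6.03

For Gamma(k, scale θ): mean = kθ, variance = kθ², so CV = 1/√k.
CV = SD/mean = 22/80.2 = 0.2743, hence k = 1/CV² = 13.3.
Then θ = mean/k = 80.2/13.3 = 6.03.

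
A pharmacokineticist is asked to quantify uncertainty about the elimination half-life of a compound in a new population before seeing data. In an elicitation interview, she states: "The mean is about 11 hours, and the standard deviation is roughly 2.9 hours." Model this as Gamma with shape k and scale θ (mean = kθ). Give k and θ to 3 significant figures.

For Gamma(k, scale θ): mean = kθ, variance = kθ², so CV = 1/√k.
CV = SD/mean = 2.9/11 = 0.2636, hence k = 1/CV² = 14.4.
Then θ = mean/k = 11/14.4 = 0.765.

k ≈ 14.4, θ ≈ 0.765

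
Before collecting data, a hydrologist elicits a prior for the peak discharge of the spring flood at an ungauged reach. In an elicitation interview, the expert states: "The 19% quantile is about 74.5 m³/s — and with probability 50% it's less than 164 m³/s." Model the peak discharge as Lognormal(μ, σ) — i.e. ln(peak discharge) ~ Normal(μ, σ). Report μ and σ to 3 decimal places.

If T ~ Lognormal(μ,σ) then ln T ~ Normal(μ,σ), so the p-quantile of ln T is μ + z_p·σ.
ln(74.5) = 4.311 and ln(164) = 5.1; z_{0.19} = -0.8779, z_{0.5} = 0.
σ = (5.1 − 4.311)/(0 − (-0.8779)) = 0.899.
μ = 4.311 − (-0.8779)·0.899 = 5.100.

μ ≈ 5.100, σ ≈ 0.899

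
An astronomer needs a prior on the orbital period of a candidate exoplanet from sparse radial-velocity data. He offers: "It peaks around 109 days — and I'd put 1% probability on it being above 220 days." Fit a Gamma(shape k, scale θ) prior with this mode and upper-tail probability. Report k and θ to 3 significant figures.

Gamma(k,θ) with k>1 has mode (k−1)θ, so θ = 109/(k−1).
Need P(X < 220) = 0.99 with θ tied to k this way. Start at k = 2, θ = 109: P(X<220) ≈ 0.599.
Too low — raise k to concentrate. Iterating converges to k ≈ 10.9.
Then θ = 109/(10.9−1) ≈ 11.

k ≈ 10.9, θ ≈ 11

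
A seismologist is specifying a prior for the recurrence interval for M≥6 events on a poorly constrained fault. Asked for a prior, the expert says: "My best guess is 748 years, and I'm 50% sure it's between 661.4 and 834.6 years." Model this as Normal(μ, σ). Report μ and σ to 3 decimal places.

μ = 748.000, σ = 128.393

A symmetric 50% interval runs μ ± z·σ with z = 0.6745.
Half-width = 86.6, so σ = 86.6/0.6745 = 128.393.
μ is the stated best guess, 748.000.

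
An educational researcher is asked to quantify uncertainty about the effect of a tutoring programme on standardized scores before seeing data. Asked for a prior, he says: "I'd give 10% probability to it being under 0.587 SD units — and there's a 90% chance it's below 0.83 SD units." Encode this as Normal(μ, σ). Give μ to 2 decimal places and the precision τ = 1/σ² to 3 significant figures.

For Normal(μ,σ), the p-quantile is μ + z_p·σ. Here z_{0.1} = -1.282, z_{0.9} = 1.282.
So 0.587 = μ − 1.282σ and 0.83 = μ + 1.282σ.
Subtracting: σ = (0.83 − 0.587)/(1.282 − (-1.282)) = 0.09.
Then μ = 0.587 − (-1.282)·0.09 = 0.71.
Precision τ = 1/σ² = 1/0.09481² = 111.

μ = 0.71, τ = 111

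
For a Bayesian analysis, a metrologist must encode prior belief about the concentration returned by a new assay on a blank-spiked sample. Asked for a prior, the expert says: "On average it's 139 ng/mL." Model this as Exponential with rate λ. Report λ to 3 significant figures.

Exponential mean = 1/λ, so λ = 1/139.0 = 0.00719.

λ ≈ 0.00719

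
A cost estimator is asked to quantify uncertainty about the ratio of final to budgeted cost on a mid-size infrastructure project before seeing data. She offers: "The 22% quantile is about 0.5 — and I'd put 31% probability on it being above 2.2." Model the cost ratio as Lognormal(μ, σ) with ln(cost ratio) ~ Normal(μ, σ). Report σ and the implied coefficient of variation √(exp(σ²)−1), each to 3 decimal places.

σ ≈ 1.168, CV ≈ 1.708

If T ~ Lognormal(μ,σ) then ln T ~ Normal(μ,σ), so the p-quantile of ln T is μ + z_p·σ.
ln(0.5) = -0.6931 and ln(2.2) = 0.7885; z_{0.22} = -0.7722, z_{0.69} = 0.4959.
σ = (0.7885 − -0.6931)/(0.4959 − (-0.7722)) = 1.168.
μ = -0.6931 − (-0.7722)·1.168 = 0.209.
CV = √(exp(σ²)−1) = √(exp(1.3652)−1) = 1.708.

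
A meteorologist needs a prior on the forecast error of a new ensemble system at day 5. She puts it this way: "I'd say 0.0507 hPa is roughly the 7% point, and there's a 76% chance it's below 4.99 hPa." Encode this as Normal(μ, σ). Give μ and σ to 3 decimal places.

For Normal(μ,σ), the p-quantile is μ + z_p·σ. Here z_{0.07} = -1.476, z_{0.76} = 0.7063.
So 0.0507 = μ − 1.476σ and 4.99 = μ + 0.7063σ.
Subtracting: σ = (4.99 − 0.0507)/(0.7063 − (-1.476)) = 2.264.
Then μ = 0.0507 − (-1.476)·2.264 = 3.391.

μ = 3.391, σ = 2.264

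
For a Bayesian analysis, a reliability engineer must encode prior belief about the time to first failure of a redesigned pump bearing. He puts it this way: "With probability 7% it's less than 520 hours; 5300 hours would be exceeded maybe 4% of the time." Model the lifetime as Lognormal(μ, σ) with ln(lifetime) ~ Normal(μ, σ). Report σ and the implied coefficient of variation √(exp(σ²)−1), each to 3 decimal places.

σ ≈ 0.720, CV ≈ 0.824

If T ~ Lognormal(μ,σ) then ln T ~ Normal(μ,σ), so the p-quantile of ln T is μ + z_p·σ.
ln(520) = 6.254 and ln(5300) = 8.575; z_{0.07} = -1.476, z_{0.96} = 1.751.
σ = (8.575 − 6.254)/(1.751 − (-1.476)) = 0.720.
μ = 6.254 − (-1.476)·0.720 = 7.316.
CV = √(exp(σ²)−1) = √(exp(0.5178)−1) = 0.824.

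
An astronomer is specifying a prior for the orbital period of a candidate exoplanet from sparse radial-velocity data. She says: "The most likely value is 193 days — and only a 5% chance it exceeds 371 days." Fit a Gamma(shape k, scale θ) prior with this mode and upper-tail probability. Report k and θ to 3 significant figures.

Gamma(k,θ) with k>1 has mode (k−1)θ, so θ = 193/(k−1).
Need P(X < 371) = 0.95 with θ tied to k this way. Start at k = 2, θ = 193: P(X<371) ≈ 0.573.
Too low — raise k to concentrate. Iterating converges to k ≈ 7.5.
Then θ = 193/(7.5−1) ≈ 29.7.

k ≈ 7.5, θ ≈ 29.7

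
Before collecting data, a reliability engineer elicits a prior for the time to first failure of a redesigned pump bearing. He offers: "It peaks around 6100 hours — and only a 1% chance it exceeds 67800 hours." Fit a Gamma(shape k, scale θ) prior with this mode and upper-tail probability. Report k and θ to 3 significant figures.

Gamma(k,θ) with k>1 has mode (k−1)θ, so θ = 6100/(k−1).
Need P(X < 67800) = 0.99 with θ tied to k this way. Start at k = 2, θ = 6100: P(X<67800) ≈ 1.000.
Too high — lower k to spread out. Iterating converges to k ≈ 1.51.
Then θ = 6100/(1.51−1) ≈ 11900.

k ≈ 1.51, θ ≈ 11900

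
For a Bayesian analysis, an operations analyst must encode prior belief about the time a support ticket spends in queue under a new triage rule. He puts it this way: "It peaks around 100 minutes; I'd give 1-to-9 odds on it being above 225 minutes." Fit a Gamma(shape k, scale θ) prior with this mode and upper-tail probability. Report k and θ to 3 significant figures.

Gamma(k,θ) with k>1 has mode (k−1)θ, so θ = 100/(k−1).
Need P(X < 225) = 0.9 with θ tied to k this way. Start at k = 2, θ = 100: P(X<225) ≈ 0.657.
Too low — raise k to concentrate. Iterating converges to k ≈ 3.92.
Then θ = 100/(3.92−1) ≈ 34.2.

k ≈ 3.92, θ ≈ 34.2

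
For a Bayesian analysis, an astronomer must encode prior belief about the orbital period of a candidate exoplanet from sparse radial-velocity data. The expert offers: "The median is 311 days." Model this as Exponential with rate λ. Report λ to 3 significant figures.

Exponential median = ln 2 / λ, so λ = ln 2 / 311.0 = 0.00223.

λ ≈ 0.00223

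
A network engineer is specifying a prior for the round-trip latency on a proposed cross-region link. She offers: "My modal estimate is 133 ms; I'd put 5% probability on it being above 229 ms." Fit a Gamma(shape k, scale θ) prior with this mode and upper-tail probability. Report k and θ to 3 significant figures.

Gamma(k,θ) with k>1 has mode (k−1)θ, so θ = 133/(k−1).
Need P(X < 229) = 0.95 with θ tied to k this way. Start at k = 2, θ = 133: P(X<229) ≈ 0.513.
Too low — raise k to concentrate. Iterating converges to k ≈ 10.5.
Then θ = 133/(10.5−1) ≈ 14.1.

k ≈ 10.5, θ ≈ 14.1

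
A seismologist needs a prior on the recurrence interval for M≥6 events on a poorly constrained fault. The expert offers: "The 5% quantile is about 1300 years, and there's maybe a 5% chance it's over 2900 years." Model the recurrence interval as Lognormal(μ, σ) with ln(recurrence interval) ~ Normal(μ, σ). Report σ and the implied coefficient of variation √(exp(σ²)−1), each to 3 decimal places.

σ ≈ 0.244, CV ≈ 0.248

If T ~ Lognormal(μ,σ) then ln T ~ Normal(μ,σ), so the p-quantile of ln T is μ + z_p·σ.
ln(1300) = 7.17 and ln(2900) = 7.972; z_{0.05} = -1.645, z_{0.95} = 1.645.
σ = (7.972 − 7.17)/(1.645 − (-1.645)) = 0.244.
μ = 7.17 − (-1.645)·0.244 = 7.571.
CV = √(exp(σ²)−1) = √(exp(0.0595)−1) = 0.248.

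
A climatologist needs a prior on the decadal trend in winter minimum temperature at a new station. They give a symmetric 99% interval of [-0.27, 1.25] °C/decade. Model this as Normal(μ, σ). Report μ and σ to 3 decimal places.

A symmetric 99% interval runs μ ± z·σ with z = 2.576.
Half-width = 0.76, so σ = 0.76/2.576 = 0.295.
μ is the interval midpoint, 0.490.

μ = 0.490, σ = 0.295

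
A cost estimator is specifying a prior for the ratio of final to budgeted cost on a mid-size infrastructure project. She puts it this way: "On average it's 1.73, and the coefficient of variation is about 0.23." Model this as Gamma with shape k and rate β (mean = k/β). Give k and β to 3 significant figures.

k ≈ 18.9, β ≈ 10.9

For Gamma(k, rate β): mean = k/β, variance = k/β², so CV = 1/√k.
CV = 0.23, hence k = 1/CV² = 18.9.
Then β = k/mean = 18.9/1.73 = 10.9.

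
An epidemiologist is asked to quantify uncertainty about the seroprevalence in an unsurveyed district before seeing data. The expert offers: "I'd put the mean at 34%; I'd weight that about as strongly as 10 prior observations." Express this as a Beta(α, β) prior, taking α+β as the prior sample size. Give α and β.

Under the effective-sample-size interpretation, Beta(α, β) has prior mean α/(α+β) and prior sample size α+β.
So α+β = 10 and α/(α+β) = 0.34, giving α = 0.34·10 = 3.4 and β = 10 − 3.4 = 6.6.

α = 3.4, β = 6.6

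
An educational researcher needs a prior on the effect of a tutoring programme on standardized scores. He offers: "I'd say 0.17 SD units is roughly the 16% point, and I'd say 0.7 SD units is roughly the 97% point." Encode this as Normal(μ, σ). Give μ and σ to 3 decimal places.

μ = 0.353, σ = 0.184

The p-quantile of Normal(μ,σ) is μ + z_p·σ, with z_{0.16} = -0.9945 and z_{0.97} = 1.881.
Eliminate σ: μ = (z₂·x₁ − z₁·x₂)/(z₂ − z₁) = (1.881·0.17 − (-0.9945)·0.7)/2.875 = 0.353.
Then σ = (x₂ − x₁)/(z₂ − z₁) = (0.7 − 0.17)/2.875 = 0.184.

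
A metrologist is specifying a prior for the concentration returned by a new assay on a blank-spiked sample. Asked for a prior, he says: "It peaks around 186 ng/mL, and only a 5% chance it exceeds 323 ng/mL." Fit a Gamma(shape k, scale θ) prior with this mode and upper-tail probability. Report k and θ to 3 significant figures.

k ≈ 10.2, θ ≈ 20.3

Gamma(k,θ) with k>1 has mode (k−1)θ, so θ = 186/(k−1).
Need P(X < 323) = 0.95 with θ tied to k this way. Start at k = 2, θ = 186: P(X<323) ≈ 0.518.
Too low — raise k to concentrate. Iterating converges to k ≈ 10.2.
Then θ = 186/(10.2−1) ≈ 20.3.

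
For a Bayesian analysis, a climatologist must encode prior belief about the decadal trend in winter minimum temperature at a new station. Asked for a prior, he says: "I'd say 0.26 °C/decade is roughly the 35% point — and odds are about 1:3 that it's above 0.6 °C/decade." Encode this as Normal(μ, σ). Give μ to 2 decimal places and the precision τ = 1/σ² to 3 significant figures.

The p-quantile of Normal(μ,σ) is μ + z_p·σ, with z_{0.35} = -0.3853 and z_{0.75} = 0.6745.
Eliminate σ: μ = (z₂·x₁ − z₁·x₂)/(z₂ − z₁) = (0.6745·0.26 − (-0.3853)·0.6)/1.06 = 0.38.
Then σ = (x₂ − x₁)/(z₂ − z₁) = (0.6 − 0.26)/1.06 = 0.32.
Precision τ = 1/σ² = 1/0.3208² = 9.72.

μ = 0.38, τ = 9.72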